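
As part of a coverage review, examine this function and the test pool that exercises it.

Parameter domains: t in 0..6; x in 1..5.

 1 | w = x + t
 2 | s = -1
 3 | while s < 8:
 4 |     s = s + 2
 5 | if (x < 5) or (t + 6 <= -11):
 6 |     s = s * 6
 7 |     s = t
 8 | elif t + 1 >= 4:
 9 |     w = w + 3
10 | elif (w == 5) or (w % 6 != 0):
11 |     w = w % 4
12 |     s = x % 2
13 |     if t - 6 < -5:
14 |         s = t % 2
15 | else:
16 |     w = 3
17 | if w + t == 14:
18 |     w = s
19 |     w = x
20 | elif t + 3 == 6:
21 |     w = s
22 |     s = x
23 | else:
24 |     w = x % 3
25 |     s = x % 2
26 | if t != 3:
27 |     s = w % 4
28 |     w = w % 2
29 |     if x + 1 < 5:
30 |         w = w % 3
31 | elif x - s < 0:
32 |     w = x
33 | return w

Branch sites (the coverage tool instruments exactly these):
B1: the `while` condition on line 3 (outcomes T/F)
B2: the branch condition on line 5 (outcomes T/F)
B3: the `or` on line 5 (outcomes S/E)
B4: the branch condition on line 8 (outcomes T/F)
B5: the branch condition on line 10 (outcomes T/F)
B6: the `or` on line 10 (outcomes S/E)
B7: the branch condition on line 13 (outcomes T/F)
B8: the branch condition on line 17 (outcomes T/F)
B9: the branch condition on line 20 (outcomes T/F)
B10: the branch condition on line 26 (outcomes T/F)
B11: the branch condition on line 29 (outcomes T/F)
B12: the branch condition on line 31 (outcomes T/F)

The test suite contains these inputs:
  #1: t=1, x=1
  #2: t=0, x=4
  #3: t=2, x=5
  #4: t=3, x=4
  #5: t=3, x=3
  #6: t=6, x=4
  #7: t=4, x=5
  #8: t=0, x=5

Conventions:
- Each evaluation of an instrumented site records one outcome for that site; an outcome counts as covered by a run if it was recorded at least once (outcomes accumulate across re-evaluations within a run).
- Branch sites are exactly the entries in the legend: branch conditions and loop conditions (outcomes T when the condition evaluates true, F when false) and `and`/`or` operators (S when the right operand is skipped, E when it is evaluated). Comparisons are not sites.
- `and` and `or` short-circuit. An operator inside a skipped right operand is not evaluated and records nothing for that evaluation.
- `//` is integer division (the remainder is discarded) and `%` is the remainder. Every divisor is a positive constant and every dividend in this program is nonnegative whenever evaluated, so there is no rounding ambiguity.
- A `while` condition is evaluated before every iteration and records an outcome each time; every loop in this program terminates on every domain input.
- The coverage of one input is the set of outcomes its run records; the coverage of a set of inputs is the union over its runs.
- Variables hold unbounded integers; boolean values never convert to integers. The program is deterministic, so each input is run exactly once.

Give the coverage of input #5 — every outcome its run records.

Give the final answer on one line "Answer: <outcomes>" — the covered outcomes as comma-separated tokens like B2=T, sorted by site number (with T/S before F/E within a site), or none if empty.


Tracing the run of input #5 (t=3, x=3):
  B1->T, B1->T, B1->T, B1->T, B1->T, B1->F, B3->S, B2->T, B8->F, B9->T
  B10->F, B12->F
deduplicating events, the covered set is: B1=T, B1=F, B2=T, B3=S, B8=F, B9=T, B10=F, B12=F
Answer: B1=T, B1=F, B2=T, B3=S, B8=F, B9=T, B10=F, B12=F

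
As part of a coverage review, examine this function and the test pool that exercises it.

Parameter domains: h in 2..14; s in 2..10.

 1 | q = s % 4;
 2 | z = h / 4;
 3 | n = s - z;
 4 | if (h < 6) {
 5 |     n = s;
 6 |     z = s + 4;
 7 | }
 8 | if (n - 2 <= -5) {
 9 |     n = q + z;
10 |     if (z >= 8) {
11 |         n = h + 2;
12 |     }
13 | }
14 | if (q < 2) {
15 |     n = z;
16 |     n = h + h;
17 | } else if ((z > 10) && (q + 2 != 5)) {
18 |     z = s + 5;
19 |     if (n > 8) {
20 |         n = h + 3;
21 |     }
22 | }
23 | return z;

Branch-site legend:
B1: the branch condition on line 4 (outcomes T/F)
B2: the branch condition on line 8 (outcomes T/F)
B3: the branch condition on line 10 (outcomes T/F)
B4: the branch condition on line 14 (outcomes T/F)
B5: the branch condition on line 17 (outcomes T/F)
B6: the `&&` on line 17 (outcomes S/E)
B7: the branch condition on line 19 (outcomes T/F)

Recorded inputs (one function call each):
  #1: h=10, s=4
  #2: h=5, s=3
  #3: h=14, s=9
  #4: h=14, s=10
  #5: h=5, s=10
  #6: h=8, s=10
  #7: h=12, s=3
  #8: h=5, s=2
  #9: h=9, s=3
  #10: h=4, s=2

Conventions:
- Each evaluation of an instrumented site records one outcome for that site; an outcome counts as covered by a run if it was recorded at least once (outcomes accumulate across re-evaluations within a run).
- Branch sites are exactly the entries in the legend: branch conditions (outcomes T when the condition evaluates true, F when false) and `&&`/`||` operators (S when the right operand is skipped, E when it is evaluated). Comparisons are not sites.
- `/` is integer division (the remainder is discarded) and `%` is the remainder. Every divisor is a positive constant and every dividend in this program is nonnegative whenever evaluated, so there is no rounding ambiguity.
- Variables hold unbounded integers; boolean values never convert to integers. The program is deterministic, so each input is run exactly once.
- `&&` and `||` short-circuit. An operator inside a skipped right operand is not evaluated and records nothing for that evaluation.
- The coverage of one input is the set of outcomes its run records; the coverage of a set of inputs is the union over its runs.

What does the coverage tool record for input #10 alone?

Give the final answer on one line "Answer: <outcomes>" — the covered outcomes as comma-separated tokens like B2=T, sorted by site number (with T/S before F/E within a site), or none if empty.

Event log for input #10 (h=4, s=2):
  B1->T, B2->F, B4->F, B6->S, B5->F
deduplicating events, the covered set is: B1=T, B2=F, B4=F, B5=F, B6=S

Answer: B1=T, B2=F, B4=F, B5=F, B6=S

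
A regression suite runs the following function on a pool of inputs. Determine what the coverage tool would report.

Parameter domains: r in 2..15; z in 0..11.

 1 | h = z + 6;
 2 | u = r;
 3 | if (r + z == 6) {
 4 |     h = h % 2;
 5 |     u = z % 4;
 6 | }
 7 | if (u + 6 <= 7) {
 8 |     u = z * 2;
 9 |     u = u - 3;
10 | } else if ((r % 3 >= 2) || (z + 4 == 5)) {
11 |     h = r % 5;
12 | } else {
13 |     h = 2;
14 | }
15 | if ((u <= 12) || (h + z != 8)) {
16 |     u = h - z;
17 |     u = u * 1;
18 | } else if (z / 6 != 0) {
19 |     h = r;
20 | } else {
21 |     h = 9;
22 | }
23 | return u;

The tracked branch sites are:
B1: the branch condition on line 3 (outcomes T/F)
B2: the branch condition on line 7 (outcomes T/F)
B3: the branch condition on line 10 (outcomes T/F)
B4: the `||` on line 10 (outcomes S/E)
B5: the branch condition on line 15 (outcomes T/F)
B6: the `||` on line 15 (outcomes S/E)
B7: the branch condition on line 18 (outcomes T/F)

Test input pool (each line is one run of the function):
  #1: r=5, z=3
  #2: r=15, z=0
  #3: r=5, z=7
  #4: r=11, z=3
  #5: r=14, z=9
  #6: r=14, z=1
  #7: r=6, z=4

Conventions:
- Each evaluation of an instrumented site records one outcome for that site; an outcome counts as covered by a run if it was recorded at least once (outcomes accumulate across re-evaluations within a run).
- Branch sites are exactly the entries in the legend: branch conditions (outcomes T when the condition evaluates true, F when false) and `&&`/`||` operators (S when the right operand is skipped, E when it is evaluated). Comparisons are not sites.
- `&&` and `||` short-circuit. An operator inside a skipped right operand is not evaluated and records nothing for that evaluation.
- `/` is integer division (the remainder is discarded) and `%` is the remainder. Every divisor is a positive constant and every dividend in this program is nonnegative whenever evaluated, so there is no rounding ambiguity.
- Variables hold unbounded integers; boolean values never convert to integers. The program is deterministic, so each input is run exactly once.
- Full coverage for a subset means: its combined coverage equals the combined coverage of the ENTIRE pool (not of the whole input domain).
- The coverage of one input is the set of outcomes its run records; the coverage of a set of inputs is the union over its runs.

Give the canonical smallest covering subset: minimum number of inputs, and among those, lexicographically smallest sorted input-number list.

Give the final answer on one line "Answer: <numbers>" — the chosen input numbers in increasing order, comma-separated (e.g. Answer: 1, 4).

#1 (r=5, z=3) -> B1->F, B2->F, B4->S, B3->T, B6->S, B5->T; covered: B1=F, B2=F, B3=T, B4=S, B5=T, B6=S
#2 (r=15, z=0) -> B1->F, B2->F, B4->E, B3->F, B6->E, B5->T; covered: B1=F, B2=F, B3=F, B4=E, B5=T, B6=E
#3 (r=5, z=7) -> B1->F, B2->F, B4->S, B3->T, B6->S, B5->T; covered: B1=F, B2=F, B3=T, B4=S, B5=T, B6=S
#4 (r=11, z=3) -> B1->F, B2->F, B4->S, B3->T, B6->S, B5->T; covered: B1=F, B2=F, B3=T, B4=S, B5=T, B6=S
#5 (r=14, z=9) -> B1->F, B2->F, B4->S, B3->T, B6->E, B5->T; covered: B1=F, B2=F, B3=T, B4=S, B5=T, B6=E
#6 (r=14, z=1) -> B1->F, B2->F, B4->S, B3->T, B6->E, B5->T; covered: B1=F, B2=F, B3=T, B4=S, B5=T, B6=E
#7 (r=6, z=4) -> B1->F, B2->F, B4->E, B3->F, B6->S, B5->T; covered: B1=F, B2=F, B3=F, B4=E, B5=T, B6=S
the full pool covers 9 outcomes: B1=F, B2=F, B3=T, B3=F, B4=S, B4=E, B5=T, B6=S, B6=E
size 1 is not enough: best union over all size-1 subsets is 6/9
size 2: inputs {1, 2} cover all 9 outcomes, and no lexicographically smaller subset of this size does

Answer: 1, 2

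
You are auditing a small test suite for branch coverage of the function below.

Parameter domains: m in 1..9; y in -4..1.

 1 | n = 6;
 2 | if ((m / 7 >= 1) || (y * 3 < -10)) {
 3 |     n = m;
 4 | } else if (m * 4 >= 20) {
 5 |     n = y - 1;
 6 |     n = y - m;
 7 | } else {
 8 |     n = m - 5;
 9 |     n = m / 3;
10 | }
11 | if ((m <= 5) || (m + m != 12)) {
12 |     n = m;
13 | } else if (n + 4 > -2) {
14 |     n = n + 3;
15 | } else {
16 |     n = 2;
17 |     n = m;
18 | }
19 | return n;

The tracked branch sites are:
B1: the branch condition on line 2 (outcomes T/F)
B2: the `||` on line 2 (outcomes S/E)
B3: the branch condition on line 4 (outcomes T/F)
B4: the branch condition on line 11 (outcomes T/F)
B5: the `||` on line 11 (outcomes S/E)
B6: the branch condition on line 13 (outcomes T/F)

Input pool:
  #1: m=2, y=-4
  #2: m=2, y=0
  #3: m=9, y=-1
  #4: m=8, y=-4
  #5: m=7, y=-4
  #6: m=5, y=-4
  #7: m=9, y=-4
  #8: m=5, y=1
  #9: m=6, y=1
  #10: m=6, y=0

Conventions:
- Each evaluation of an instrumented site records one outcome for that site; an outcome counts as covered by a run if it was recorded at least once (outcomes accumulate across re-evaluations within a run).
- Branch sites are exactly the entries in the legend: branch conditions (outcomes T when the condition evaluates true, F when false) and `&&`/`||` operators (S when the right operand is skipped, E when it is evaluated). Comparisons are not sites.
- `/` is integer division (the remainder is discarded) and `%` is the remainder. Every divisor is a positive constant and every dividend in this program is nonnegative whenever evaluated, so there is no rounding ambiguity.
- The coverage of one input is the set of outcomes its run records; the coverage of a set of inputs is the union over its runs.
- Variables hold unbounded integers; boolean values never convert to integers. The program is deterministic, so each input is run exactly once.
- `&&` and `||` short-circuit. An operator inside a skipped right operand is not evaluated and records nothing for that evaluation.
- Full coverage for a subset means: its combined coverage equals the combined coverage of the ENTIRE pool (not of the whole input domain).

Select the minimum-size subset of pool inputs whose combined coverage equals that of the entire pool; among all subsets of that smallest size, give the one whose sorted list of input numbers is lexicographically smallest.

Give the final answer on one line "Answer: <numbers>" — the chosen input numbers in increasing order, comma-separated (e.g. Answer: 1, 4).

input #1, m=2, y=-4: events B2->E, B1->T, B5->S, B4->T; outcomes B1=T, B2=E, B4=T, B5=S
input #2, m=2, y=0: events B2->E, B1->F, B3->F, B5->S, B4->T; outcomes B1=F, B2=E, B3=F, B4=T, B5=S
input #3, m=9, y=-1: events B2->S, B1->T, B5->E, B4->T; outcomes B1=T, B2=S, B4=T, B5=E
input #4, m=8, y=-4: events B2->S, B1->T, B5->E, B4->T; outcomes B1=T, B2=S, B4=T, B5=E
input #5, m=7, y=-4: events B2->S, B1->T, B5->E, B4->T; outcomes B1=T, B2=S, B4=T, B5=E
input #6, m=5, y=-4: events B2->E, B1->T, B5->S, B4->T; outcomes B1=T, B2=E, B4=T, B5=S
input #7, m=9, y=-4: events B2->S, B1->T, B5->E, B4->T; outcomes B1=T, B2=S, B4=T, B5=E
input #8, m=5, y=1: events B2->E, B1->F, B3->T, B5->S, B4->T; outcomes B1=F, B2=E, B3=T, B4=T, B5=S
input #9, m=6, y=1: events B2->E, B1->F, B3->T, B5->E, B4->F, B6->T; outcomes B1=F, B2=E, B3=T, B4=F, B5=E, B6=T
input #10, m=6, y=0: events B2->E, B1->F, B3->T, B5->E, B4->F, B6->F; outcomes B1=F, B2=E, B3=T, B4=F, B5=E, B6=F
union over all inputs: B1=T, B1=F, B2=S, B2=E, B3=T, B3=F, B4=T, B4=F, B5=S, B5=E, B6=T, B6=F (12 outcomes)
every size-1 subset falls short of the 12 outcomes (best: 6/12)
every size-2 subset falls short of the 12 outcomes (best: 9/12)
every size-3 subset falls short of the 12 outcomes (best: 11/12)
the canonical winner is {2, 3, 9, 10}: size 4, full 12-outcome coverage, earliest index list among size-4 covers

Answer: 2, 3, 9, 10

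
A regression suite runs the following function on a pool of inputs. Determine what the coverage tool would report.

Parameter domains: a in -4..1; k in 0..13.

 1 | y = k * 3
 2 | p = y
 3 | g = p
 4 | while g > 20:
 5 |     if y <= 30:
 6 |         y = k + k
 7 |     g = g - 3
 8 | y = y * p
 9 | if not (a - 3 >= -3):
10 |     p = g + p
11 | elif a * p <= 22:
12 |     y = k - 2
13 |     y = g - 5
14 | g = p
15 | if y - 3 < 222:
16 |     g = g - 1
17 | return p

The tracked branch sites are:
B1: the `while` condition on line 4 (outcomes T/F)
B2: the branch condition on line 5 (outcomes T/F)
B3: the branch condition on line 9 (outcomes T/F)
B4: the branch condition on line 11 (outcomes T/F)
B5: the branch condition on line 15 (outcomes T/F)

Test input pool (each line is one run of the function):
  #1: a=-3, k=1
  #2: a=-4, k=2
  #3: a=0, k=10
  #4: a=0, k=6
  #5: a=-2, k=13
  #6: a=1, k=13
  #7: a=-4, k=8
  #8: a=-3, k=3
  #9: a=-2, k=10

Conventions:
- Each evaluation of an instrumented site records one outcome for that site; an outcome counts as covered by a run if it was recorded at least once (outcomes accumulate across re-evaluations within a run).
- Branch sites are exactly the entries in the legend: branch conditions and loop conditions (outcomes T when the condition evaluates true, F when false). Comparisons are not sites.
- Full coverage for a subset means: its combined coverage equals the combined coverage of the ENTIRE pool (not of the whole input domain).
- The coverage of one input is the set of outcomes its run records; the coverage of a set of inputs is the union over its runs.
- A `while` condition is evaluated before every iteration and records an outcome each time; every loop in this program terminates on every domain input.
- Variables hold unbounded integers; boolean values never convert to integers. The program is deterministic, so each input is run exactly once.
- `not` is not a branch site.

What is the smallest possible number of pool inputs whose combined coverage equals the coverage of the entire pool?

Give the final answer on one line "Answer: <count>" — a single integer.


input #1 (a=-3, k=1): events B1->F, B3->T, B5->T; covers B1=F, B3=T, B5=T
input #2 (a=-4, k=2): events B1->F, B3->T, B5->T; covers B1=F, B3=T, B5=T
input #3 (a=0, k=10): events B1->T, B2->T, B1->T, B2->T, B1->T, B2->T, B1->T, B2->T, B1->F, B3->F, B4->T, B5->T; covers B1=T, B1=F, B2=T, B3=F, B4=T, B5=T
input #4 (a=0, k=6): events B1->F, B3->F, B4->T, B5->T; covers B1=F, B3=F, B4=T, B5=T
input #5 (a=-2, k=13): events B1->T, B2->F, B1->T, B2->F, B1->T, B2->F, B1->T, B2->F, B1->T, B2->F, B1->T, B2->F, B1->T, B2->F, ...; covers B1=T, B1=F, B2=F, B3=T, B5=F
input #6 (a=1, k=13): events B1->T, B2->F, B1->T, B2->F, B1->T, B2->F, B1->T, B2->F, B1->T, B2->F, B1->T, B2->F, B1->T, B2->F, ...; covers B1=T, B1=F, B2=F, B3=F, B4=F, B5=F
input #7 (a=-4, k=8): events B1->T, B2->T, B1->T, B2->T, B1->F, B3->T, B5->F; covers B1=T, B1=F, B2=T, B3=T, B5=F
input #8 (a=-3, k=3): events B1->F, B3->T, B5->T; covers B1=F, B3=T, B5=T
input #9 (a=-2, k=10): events B1->T, B2->T, B1->T, B2->T, B1->T, B2->T, B1->T, B2->T, B1->F, B3->T, B5->F; covers B1=T, B1=F, B2=T, B3=T, B5=F
pool-wide coverage (10 outcomes): B1=T, B1=F, B2=T, B2=F, B3=T, B3=F, B4=T, B4=F, B5=T, B5=F
checked all size-1 subsets: none covers 10 outcomes (max 6/10)
checked all size-2 subsets: none covers 10 outcomes (max 9/10)
the canonical winner is {1, 3, 6}: size 3, full 10-outcome coverage, earliest index list among size-3 covers
Answer: 3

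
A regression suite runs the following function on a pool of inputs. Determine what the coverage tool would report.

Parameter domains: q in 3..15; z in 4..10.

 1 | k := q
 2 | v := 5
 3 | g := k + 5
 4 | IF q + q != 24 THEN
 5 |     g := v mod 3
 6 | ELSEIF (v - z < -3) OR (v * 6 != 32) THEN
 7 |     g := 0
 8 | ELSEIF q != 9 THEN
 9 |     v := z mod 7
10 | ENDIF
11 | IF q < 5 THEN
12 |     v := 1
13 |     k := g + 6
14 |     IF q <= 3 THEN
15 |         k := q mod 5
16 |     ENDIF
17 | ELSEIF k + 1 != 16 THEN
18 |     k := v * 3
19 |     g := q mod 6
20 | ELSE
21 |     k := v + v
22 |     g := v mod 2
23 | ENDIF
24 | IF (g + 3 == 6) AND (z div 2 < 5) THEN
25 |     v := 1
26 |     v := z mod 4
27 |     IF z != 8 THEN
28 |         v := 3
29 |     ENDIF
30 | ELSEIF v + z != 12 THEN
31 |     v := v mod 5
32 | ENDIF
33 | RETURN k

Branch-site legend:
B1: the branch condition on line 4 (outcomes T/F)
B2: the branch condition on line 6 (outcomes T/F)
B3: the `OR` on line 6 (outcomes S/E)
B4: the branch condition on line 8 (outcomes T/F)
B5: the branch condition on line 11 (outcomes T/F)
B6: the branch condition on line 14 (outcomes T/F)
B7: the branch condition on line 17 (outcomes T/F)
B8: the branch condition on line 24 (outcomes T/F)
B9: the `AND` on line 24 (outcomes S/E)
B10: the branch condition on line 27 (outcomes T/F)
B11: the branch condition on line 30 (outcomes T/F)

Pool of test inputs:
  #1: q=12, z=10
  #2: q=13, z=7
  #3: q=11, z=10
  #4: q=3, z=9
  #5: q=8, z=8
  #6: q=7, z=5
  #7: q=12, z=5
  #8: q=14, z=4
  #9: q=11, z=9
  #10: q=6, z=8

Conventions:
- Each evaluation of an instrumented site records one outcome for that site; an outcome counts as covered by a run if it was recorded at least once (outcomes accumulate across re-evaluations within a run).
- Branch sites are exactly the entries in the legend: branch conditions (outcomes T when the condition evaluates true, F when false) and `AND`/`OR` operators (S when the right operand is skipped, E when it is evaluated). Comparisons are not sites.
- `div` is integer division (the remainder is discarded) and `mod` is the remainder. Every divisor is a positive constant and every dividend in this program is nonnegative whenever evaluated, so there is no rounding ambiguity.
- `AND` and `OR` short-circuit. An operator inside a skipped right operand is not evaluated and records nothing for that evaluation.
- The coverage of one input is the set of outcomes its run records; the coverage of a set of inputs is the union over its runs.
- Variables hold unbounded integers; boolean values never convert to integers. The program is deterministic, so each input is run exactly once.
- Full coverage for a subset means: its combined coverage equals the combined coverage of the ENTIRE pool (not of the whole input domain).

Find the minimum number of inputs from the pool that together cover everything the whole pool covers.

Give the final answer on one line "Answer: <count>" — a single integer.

input #1 (q=12, z=10): covers B1=F, B2=T, B3=S, B5=F, B7=T, B8=F, B9=S, B11=T
input #2 (q=13, z=7): covers B1=T, B5=F, B7=T, B8=F, B9=S, B11=F
input #3 (q=11, z=10): covers B1=T, B5=F, B7=T, B8=F, B9=S, B11=T
input #4 (q=3, z=9): covers B1=T, B5=T, B6=T, B8=F, B9=S, B11=T
input #5 (q=8, z=8): covers B1=T, B5=F, B7=T, B8=F, B9=S, B11=T
input #6 (q=7, z=5): covers B1=T, B5=F, B7=T, B8=F, B9=S, B11=T
input #7 (q=12, z=5): covers B1=F, B2=T, B3=E, B5=F, B7=T, B8=F, B9=S, B11=T
input #8 (q=14, z=4): covers B1=T, B5=F, B7=T, B8=F, B9=S, B11=T
input #9 (q=11, z=9): covers B1=T, B5=F, B7=T, B8=F, B9=S, B11=T
input #10 (q=6, z=8): covers B1=T, B5=F, B7=T, B8=F, B9=S, B11=T
union over all inputs: B1=T, B1=F, B2=T, B3=S, B3=E, B5=T, B5=F, B6=T, B7=T, B8=F, B9=S, B11=T, B11=F (13 outcomes)
every size-1 subset falls short of the 13 outcomes (best: 8/13)
every size-2 subset falls short of the 13 outcomes (best: 11/13)
every size-3 subset falls short of the 13 outcomes (best: 12/13)
at size 4, {1, 2, 4, 7} reaches all 13 outcomes; every lexicographically earlier size-4 subset fails

Answer: 4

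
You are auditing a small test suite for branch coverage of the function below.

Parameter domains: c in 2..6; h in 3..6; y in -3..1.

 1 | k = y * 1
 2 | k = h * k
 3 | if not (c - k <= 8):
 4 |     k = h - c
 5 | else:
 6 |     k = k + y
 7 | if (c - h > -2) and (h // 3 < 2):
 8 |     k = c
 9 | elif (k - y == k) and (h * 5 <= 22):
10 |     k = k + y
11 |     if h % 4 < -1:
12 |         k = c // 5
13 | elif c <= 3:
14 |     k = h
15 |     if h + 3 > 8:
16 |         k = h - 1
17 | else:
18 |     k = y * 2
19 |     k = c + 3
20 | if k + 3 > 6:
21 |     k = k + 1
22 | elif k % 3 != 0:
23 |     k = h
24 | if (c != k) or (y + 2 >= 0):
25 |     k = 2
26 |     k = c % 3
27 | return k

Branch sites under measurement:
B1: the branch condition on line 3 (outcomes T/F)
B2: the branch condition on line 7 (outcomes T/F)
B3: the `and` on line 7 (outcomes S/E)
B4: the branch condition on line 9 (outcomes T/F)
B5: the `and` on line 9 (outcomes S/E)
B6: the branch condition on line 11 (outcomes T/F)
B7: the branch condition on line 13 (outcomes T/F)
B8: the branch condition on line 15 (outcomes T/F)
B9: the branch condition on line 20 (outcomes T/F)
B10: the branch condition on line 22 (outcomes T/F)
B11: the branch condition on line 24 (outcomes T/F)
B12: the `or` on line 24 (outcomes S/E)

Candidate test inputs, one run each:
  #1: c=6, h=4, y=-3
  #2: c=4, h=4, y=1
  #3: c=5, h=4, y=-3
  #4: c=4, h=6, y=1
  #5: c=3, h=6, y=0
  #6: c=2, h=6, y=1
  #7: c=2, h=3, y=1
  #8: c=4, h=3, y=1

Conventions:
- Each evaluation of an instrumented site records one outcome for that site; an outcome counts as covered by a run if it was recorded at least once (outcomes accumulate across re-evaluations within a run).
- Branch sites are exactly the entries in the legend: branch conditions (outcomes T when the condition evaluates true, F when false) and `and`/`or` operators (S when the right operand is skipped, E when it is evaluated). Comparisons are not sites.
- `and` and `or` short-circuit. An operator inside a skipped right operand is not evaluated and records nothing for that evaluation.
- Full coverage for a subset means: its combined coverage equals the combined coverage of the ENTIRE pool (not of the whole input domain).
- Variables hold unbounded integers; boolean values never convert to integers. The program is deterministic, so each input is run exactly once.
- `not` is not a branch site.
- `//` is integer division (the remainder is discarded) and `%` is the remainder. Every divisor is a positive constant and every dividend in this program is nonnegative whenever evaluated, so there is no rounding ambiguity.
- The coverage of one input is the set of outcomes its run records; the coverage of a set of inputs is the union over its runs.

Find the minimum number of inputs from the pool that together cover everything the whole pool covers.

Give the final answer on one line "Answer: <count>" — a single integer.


input #1 (c=6, h=4, y=-3): events B1->T, B3->E, B2->T, B9->T, B12->S, B11->T; covers B1=T, B2=T, B3=E, B9=T, B11=T, B12=S
input #2 (c=4, h=4, y=1): events B1->F, B3->E, B2->T, B9->T, B12->S, B11->T; covers B1=F, B2=T, B3=E, B9=T, B11=T, B12=S
input #3 (c=5, h=4, y=-3): events B1->T, B3->E, B2->T, B9->T, B12->S, B11->T; covers B1=T, B2=T, B3=E, B9=T, B11=T, B12=S
input #4 (c=4, h=6, y=1): events B1->F, B3->S, B2->F, B5->S, B4->F, B7->F, B9->T, B12->S, B11->T; covers B1=F, B2=F, B3=S, B4=F, B5=S, B7=F, B9=T, B11=T, B12=S
input #5 (c=3, h=6, y=0): events B1->F, B3->S, B2->F, B5->E, B4->F, B7->T, B8->T, B9->T, B12->S, B11->T; covers B1=F, B2=F, B3=S, B4=F, B5=E, B7=T, B8=T, B9=T, B11=T, B12=S
input #6 (c=2, h=6, y=1): events B1->F, B3->S, B2->F, B5->S, B4->F, B7->T, B8->T, B9->T, B12->S, B11->T; covers B1=F, B2=F, B3=S, B4=F, B5=S, B7=T, B8=T, B9=T, B11=T, B12=S
input #7 (c=2, h=3, y=1): events B1->F, B3->E, B2->T, B9->F, B10->T, B12->S, B11->T; covers B1=F, B2=T, B3=E, B9=F, B10=T, B11=T, B12=S
input #8 (c=4, h=3, y=1): events B1->F, B3->E, B2->T, B9->T, B12->S, B11->T; covers B1=F, B2=T, B3=E, B9=T, B11=T, B12=S
union over all inputs: B1=T, B1=F, B2=T, B2=F, B3=S, B3=E, B4=F, B5=S, B5=E, B7=T, B7=F, B8=T, B9=T, B9=F, B10=T, B11=T, B12=S (17 outcomes)
size 1 is not enough: best union over all size-1 subsets is 10/17
size 2 is not enough: best union over all size-2 subsets is 14/17
size 3 is not enough: best union over all size-3 subsets is 16/17
at size 4, {1, 4, 5, 7} reaches all 17 outcomes; every lexicographically earlier size-4 subset fails
Answer: 4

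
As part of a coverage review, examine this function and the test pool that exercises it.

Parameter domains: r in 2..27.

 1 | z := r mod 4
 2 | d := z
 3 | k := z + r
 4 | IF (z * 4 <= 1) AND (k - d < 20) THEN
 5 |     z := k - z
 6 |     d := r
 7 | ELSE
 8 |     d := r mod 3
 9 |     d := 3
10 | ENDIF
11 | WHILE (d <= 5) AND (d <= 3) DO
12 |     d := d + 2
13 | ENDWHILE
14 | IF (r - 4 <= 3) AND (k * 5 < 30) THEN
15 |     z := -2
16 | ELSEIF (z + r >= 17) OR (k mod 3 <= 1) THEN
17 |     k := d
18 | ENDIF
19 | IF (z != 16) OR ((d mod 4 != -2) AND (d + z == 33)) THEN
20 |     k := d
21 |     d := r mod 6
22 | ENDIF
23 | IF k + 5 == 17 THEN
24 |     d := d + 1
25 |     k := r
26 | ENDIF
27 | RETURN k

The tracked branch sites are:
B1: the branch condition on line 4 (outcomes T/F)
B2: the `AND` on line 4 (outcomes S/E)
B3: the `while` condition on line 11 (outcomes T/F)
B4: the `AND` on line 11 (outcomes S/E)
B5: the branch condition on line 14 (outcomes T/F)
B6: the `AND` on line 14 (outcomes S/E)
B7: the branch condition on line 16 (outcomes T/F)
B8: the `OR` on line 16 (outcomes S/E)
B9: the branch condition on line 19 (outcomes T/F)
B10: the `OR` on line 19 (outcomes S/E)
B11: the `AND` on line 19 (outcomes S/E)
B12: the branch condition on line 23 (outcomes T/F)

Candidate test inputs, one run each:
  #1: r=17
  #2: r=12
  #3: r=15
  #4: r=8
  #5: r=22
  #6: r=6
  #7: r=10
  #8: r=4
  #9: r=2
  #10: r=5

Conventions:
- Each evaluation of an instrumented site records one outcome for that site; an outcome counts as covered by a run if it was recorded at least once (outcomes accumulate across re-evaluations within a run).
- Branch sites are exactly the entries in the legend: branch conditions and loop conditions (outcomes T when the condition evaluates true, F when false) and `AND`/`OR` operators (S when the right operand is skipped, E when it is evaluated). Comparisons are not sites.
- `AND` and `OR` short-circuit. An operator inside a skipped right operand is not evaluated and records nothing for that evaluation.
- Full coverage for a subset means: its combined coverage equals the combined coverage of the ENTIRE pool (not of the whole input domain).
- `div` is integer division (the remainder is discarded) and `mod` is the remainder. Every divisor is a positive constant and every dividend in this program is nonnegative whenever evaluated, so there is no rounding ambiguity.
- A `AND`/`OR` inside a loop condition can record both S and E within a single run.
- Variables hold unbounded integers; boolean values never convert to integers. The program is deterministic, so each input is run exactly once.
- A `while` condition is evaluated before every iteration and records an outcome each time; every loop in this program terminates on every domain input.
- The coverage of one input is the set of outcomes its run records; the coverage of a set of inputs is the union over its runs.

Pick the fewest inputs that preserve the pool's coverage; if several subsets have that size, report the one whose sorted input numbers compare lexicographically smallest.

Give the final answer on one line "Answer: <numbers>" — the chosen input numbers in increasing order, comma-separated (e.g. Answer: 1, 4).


input #1 (r=17): events B2->S, B1->F, B4->E, B3->T, B4->E, B3->F, B6->S, B5->F, B8->S, B7->T, B10->S, B9->T, B12->F; covers B1=F, B2=S, B3=T, B3=F, B4=E, B5=F, B6=S, B7=T, B8=S, B9=T, B10=S, B12=F
input #2 (r=12): events B2->E, B1->T, B4->S, B3->F, B6->S, B5->F, B8->S, B7->T, B10->S, B9->T, B12->T; covers B1=T, B2=E, B3=F, B4=S, B5=F, B6=S, B7=T, B8=S, B9=T, B10=S, B12=T
input #3 (r=15): events B2->S, B1->F, B4->E, B3->T, B4->E, B3->F, B6->S, B5->F, B8->S, B7->T, B10->S, B9->T, B12->F; covers B1=F, B2=S, B3=T, B3=F, B4=E, B5=F, B6=S, B7=T, B8=S, B9=T, B10=S, B12=F
input #4 (r=8): events B2->E, B1->T, B4->S, B3->F, B6->S, B5->F, B8->E, B7->F, B10->S, B9->T, B12->F; covers B1=T, B2=E, B3=F, B4=S, B5=F, B6=S, B7=F, B8=E, B9=T, B10=S, B12=F
input #5 (r=22): events B2->S, B1->F, B4->E, B3->T, B4->E, B3->F, B6->S, B5->F, B8->S, B7->T, B10->S, B9->T, B12->F; covers B1=F, B2=S, B3=T, B3=F, B4=E, B5=F, B6=S, B7=T, B8=S, B9=T, B10=S, B12=F
input #6 (r=6): events B2->S, B1->F, B4->E, B3->T, B4->E, B3->F, B6->E, B5->F, B8->E, B7->F, B10->S, B9->T, B12->F; covers B1=F, B2=S, B3=T, B3=F, B4=E, B5=F, B6=E, B7=F, B8=E, B9=T, B10=S, B12=F
input #7 (r=10): events B2->S, B1->F, B4->E, B3->T, B4->E, B3->F, B6->S, B5->F, B8->E, B7->T, B10->S, B9->T, B12->F; covers B1=F, B2=S, B3=T, B3=F, B4=E, B5=F, B6=S, B7=T, B8=E, B9=T, B10=S, B12=F
input #8 (r=4): events B2->E, B1->T, B4->E, B3->F, B6->E, B5->T, B10->S, B9->T, B12->F; covers B1=T, B2=E, B3=F, B4=E, B5=T, B6=E, B9=T, B10=S, B12=F
input #9 (r=2): events B2->S, B1->F, B4->E, B3->T, B4->E, B3->F, B6->E, B5->T, B10->S, B9->T, B12->F; covers B1=F, B2=S, B3=T, B3=F, B4=E, B5=T, B6=E, B9=T, B10=S, B12=F
input #10 (r=5): events B2->S, B1->F, B4->E, B3->T, B4->E, B3->F, B6->E, B5->F, B8->E, B7->T, B10->S, B9->T, B12->F; covers B1=F, B2=S, B3=T, B3=F, B4=E, B5=F, B6=E, B7=T, B8=E, B9=T, B10=S, B12=F
pool-wide coverage (20 outcomes): B1=T, B1=F, B2=S, B2=E, B3=T, B3=F, B4=S, B4=E, B5=T, B5=F, B6=S, B6=E, B7=T, B7=F, B8=S, B8=E, B9=T, B10=S, B12=T, B12=F
checked all size-1 subsets: none covers 20 outcomes (max 12/20)
checked all size-2 subsets: none covers 20 outcomes (max 19/20)
inputs {2, 4, 9} (size 3) cover everything; no size-3 subset with a lexicographically smaller index list covers all 20
Answer: 2, 4, 9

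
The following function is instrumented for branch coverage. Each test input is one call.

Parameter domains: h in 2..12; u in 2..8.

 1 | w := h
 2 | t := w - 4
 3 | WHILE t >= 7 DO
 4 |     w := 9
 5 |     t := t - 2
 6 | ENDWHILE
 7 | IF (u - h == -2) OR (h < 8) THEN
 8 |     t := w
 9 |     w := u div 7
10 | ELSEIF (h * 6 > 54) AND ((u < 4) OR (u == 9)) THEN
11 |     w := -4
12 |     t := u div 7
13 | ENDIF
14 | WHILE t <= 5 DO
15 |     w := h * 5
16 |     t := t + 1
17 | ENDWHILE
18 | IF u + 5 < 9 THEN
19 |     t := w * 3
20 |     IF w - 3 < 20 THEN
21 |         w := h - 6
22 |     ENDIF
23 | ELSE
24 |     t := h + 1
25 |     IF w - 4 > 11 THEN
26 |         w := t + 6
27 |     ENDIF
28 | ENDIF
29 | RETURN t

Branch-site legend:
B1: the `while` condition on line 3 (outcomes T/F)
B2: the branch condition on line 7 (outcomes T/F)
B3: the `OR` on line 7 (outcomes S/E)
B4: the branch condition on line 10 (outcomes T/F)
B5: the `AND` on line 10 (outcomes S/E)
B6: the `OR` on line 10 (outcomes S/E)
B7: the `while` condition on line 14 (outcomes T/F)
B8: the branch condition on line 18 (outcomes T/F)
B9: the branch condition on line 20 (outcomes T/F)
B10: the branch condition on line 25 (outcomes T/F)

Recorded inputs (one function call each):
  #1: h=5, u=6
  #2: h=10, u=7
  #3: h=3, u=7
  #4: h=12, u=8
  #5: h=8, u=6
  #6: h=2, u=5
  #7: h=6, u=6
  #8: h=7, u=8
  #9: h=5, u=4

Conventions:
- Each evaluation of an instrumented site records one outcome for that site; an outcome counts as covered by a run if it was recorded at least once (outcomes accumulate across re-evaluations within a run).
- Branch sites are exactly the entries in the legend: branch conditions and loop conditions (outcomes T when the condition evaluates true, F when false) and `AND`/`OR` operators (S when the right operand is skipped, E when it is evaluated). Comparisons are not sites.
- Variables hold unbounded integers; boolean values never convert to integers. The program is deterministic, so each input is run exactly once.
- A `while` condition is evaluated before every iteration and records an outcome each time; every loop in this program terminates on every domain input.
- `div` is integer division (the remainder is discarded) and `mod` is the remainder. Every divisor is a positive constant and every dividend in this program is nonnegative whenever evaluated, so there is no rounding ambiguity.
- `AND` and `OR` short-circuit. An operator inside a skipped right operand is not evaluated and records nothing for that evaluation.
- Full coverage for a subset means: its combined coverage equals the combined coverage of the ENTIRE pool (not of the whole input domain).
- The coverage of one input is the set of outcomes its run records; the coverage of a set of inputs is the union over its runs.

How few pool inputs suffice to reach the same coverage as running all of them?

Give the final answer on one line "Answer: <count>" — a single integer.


run #1 (h=5, u=6) records B1=F, B2=T, B3=E, B7=T, B7=F, B8=F, B10=T
run #2 (h=10, u=7) records B1=F, B2=F, B3=E, B4=F, B5=E, B6=E, B7=F, B8=F, B10=F
run #3 (h=3, u=7) records B1=F, B2=T, B3=E, B7=T, B7=F, B8=F, B10=F
run #4 (h=12, u=8) records B1=T, B1=F, B2=F, B3=E, B4=F, B5=E, B6=E, B7=F, B8=F, B10=F
run #5 (h=8, u=6) records B1=F, B2=T, B3=S, B7=F, B8=F, B10=F
run #6 (h=2, u=5) records B1=F, B2=T, B3=E, B7=T, B7=F, B8=F, B10=F
run #7 (h=6, u=6) records B1=F, B2=T, B3=E, B7=F, B8=F, B10=F
run #8 (h=7, u=8) records B1=F, B2=T, B3=E, B7=F, B8=F, B10=F
run #9 (h=5, u=4) records B1=F, B2=T, B3=E, B7=T, B7=F, B8=F, B10=T
the full pool covers 14 outcomes: B1=T, B1=F, B2=T, B2=F, B3=S, B3=E, B4=F, B5=E, B6=E, B7=T, B7=F, B8=F, B10=T, B10=F
size 1 is not enough: best union over all size-1 subsets is 10/14
size 2 is not enough: best union over all size-2 subsets is 13/14
the canonical winner is {1, 4, 5}: size 3, full 14-outcome coverage, earliest index list among size-3 covers
Answer: 3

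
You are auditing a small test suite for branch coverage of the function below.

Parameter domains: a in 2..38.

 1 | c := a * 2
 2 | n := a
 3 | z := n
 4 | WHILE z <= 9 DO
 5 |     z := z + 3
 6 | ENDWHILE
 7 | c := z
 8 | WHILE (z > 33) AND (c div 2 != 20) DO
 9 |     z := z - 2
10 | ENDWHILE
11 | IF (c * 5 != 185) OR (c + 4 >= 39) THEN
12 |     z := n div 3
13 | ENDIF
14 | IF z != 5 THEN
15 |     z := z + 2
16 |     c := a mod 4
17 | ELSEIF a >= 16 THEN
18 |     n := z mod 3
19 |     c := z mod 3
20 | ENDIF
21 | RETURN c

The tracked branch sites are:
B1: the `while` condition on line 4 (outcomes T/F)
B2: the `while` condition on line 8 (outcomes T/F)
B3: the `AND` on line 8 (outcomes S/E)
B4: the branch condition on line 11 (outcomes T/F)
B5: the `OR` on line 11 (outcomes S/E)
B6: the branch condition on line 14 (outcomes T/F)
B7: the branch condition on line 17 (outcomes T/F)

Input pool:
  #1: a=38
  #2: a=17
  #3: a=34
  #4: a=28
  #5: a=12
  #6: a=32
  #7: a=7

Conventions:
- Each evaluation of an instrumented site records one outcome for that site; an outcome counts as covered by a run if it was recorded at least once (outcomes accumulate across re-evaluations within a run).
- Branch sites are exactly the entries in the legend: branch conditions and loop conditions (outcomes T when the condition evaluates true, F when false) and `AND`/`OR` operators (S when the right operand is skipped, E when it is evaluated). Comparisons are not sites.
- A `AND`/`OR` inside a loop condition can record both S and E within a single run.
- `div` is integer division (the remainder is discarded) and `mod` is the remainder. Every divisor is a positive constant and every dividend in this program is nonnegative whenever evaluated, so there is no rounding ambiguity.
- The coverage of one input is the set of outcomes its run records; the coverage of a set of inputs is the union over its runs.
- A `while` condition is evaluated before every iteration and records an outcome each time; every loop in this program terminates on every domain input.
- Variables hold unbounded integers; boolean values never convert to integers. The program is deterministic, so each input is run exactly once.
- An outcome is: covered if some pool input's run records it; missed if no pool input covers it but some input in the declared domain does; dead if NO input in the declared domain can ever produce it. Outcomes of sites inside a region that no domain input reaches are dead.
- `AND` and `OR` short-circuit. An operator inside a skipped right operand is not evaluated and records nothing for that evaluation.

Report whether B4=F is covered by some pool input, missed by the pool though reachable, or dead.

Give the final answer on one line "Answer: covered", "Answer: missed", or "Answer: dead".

no pool input records B4=F
checking all 37 inputs in the declared domain: B4=F is never recorded -> dead

Answer: dead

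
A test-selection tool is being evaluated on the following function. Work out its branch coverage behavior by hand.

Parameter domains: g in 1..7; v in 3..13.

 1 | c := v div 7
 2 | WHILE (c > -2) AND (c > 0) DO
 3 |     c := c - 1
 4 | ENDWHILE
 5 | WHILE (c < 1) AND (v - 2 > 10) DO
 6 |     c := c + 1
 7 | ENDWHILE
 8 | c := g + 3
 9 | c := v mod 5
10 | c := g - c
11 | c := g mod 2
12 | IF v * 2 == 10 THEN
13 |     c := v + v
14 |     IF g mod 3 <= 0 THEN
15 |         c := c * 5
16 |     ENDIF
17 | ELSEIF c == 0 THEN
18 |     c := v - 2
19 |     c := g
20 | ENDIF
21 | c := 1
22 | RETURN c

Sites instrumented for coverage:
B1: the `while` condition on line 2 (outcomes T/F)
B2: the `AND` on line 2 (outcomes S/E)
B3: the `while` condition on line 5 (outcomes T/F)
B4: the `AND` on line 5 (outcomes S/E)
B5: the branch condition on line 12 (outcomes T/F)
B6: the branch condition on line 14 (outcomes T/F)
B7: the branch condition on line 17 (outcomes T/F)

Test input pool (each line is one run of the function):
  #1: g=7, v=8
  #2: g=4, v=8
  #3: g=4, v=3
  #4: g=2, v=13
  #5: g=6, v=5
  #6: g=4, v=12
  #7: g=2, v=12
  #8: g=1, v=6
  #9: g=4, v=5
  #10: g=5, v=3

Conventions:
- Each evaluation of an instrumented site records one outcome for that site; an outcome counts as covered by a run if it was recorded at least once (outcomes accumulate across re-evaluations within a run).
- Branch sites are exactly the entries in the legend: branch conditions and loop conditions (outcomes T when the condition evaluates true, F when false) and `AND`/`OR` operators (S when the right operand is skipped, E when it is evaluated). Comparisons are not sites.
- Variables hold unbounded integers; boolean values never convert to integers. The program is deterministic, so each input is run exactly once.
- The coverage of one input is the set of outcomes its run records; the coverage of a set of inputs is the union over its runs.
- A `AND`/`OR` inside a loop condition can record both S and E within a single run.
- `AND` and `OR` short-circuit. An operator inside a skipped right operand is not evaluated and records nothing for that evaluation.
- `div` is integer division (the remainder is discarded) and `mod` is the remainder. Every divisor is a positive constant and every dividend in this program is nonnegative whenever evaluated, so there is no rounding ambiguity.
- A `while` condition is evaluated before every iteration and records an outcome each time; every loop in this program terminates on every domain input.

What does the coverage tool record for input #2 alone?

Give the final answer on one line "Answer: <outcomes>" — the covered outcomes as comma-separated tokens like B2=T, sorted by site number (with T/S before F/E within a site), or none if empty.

Simulating input #2 (g=4, v=8) step by step:
  B2->E, B1->T, B2->E, B1->F, B4->E, B3->F, B5->F, B7->T
distinct outcomes covered: B1=T, B1=F, B2=E, B3=F, B4=E, B5=F, B7=T

Answer: B1=T, B1=F, B2=E, B3=F, B4=E, B5=F, B7=T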